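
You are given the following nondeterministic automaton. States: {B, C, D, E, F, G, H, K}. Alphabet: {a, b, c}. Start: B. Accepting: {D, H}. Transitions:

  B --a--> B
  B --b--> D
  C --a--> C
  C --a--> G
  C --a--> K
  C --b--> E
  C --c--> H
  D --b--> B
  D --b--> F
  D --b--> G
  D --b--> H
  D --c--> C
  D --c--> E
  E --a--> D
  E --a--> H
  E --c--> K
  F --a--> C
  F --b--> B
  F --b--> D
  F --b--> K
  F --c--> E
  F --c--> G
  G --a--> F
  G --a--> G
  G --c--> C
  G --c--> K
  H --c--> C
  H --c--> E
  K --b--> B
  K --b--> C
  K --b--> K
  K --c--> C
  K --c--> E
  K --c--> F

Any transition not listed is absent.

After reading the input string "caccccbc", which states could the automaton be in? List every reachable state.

Start in {B}.
Read 'c': B→∅; now ∅.
The set is empty and remains empty for the remaining 7 symbols.

∅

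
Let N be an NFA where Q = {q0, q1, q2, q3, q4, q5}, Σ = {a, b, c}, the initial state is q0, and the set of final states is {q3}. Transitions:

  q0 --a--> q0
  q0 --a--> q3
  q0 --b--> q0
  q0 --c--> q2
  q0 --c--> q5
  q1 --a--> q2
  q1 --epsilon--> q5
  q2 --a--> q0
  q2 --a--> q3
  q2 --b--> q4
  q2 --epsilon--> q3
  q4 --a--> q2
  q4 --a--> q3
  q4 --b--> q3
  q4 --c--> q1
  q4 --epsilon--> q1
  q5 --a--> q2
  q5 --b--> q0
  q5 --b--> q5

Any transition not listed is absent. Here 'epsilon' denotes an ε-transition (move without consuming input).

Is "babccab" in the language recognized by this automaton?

No

Start in {q0}.
Read 'b': q0→{q0}; now {q0}.
Read 'a': q0→{q0, q3}; now {q0, q3}.
Read 'b': q0→{q0}, q3→∅; now {q0}.
Read 'c': q0→{q2, q5}; union {q2, q5}; ε-closure = {q2, q3, q5}.
Read 'c': q2→∅, q3→∅, q5→∅; now ∅.
The set is empty and remains empty for the remaining 2 symbols.
The final set ∅ contains no accepting state.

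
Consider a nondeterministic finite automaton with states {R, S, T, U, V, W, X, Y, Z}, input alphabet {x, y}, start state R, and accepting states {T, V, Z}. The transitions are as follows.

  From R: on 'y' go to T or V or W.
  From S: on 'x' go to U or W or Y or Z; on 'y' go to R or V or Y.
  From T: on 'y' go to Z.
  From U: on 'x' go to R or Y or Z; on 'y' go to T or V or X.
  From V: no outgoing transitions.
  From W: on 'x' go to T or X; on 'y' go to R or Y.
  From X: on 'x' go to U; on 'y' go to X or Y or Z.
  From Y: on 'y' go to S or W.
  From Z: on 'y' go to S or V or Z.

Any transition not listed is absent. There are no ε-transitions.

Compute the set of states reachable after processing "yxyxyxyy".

Start in {R}.
Read 'y': {R} → {T, V, W}.
Read 'x': {T, V, W} → {T, X}.
Read 'y': {T, X} → {X, Y, Z}.
Read 'x': {X, Y, Z} → {U}.
Read 'y': {U} → {T, V, X}.
Read 'x': {T, V, X} → {U}.
Read 'y': {U} → {T, V, X}.
Read 'y': {T, V, X} → {X, Y, Z}.

{X, Y, Z}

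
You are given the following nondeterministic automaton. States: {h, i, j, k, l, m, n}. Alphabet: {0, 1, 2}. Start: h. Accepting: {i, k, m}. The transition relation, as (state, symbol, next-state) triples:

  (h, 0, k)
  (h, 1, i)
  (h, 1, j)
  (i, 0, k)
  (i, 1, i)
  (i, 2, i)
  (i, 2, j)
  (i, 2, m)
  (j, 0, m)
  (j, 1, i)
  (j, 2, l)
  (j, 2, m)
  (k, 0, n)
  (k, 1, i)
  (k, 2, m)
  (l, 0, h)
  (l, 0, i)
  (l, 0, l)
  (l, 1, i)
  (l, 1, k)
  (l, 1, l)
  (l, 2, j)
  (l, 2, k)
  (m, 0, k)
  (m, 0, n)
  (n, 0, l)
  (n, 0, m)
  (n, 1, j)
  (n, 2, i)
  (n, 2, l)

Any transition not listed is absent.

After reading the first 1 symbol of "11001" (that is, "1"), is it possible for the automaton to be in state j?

Yes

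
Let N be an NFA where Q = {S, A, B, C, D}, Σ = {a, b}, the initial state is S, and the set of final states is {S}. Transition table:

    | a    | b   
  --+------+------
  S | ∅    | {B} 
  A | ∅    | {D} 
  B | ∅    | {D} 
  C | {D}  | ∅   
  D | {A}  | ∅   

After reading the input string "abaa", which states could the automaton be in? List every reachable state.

∅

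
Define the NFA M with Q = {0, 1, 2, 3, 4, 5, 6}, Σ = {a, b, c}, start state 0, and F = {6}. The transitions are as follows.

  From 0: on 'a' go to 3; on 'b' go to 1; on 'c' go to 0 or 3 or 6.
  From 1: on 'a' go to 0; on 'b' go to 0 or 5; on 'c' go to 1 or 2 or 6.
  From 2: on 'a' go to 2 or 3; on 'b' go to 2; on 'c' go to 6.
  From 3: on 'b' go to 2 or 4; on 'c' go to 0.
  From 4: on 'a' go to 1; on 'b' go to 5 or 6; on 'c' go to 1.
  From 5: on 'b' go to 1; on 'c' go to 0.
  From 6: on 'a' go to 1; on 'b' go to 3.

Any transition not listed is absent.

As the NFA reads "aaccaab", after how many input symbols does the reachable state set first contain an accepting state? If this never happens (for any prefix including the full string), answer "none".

none

Start in {0}.
Read 'a': 0→{3}; now {3}.
Read 'a': 3→∅; now ∅.
The set is empty and remains empty for the remaining 5 symbols.
No reachable set along the way intersects F.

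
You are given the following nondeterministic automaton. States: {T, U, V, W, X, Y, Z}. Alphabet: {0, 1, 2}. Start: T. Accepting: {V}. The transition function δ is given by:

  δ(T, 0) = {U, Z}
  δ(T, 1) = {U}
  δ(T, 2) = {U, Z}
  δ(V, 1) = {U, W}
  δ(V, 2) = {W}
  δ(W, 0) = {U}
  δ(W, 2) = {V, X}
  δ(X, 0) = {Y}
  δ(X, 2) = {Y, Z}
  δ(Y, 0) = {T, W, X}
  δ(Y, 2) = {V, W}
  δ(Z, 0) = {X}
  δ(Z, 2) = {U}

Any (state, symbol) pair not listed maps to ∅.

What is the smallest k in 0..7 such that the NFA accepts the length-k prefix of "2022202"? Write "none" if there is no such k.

Start in {T}.
Read '2': T→{U, Z}; now {U, Z}.
Read '0': U→∅, Z→{X}; now {X}.
Read '2': X→{Y, Z}; now {Y, Z}.
Read '2': Y→{V, W}, Z→{U}; now {U, V, W}.
None of the earlier sets intersect F, but {U, V, W} does.

4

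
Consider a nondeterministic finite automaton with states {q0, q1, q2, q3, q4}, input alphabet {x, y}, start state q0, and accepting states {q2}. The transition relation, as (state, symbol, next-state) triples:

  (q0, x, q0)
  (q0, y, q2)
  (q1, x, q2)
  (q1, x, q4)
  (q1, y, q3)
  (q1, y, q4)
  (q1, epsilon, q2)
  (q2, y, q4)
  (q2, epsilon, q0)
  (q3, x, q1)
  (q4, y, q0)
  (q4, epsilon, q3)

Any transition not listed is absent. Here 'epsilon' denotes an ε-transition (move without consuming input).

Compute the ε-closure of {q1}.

{q0, q1, q2}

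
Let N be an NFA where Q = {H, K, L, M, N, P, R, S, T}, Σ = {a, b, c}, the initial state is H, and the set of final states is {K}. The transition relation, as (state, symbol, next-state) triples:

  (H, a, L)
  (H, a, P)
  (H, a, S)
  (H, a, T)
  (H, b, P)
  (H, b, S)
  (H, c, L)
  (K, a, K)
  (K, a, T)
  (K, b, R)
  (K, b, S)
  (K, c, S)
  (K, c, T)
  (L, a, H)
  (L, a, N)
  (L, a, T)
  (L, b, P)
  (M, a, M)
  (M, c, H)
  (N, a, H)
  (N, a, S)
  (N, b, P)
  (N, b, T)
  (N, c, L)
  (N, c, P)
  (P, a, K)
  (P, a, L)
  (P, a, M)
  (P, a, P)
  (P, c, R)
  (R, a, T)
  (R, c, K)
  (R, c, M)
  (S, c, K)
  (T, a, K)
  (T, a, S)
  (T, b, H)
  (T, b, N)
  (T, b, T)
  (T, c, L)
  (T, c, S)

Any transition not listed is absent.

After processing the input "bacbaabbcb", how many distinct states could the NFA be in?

Start in {H}.
Read 'b': {H} → {P, S}.
Read 'a': {P, S} → {K, L, M, P}.
Read 'c': {K, L, M, P} → {H, R, S, T}.
Read 'b': {H, R, S, T} → {H, N, P, S, T}.
Read 'a': {H, N, P, S, T} → {H, K, L, M, P, S, T}.
Read 'a': {H, K, L, M, P, S, T} → {H, K, L, M, N, P, S, T}.
Read 'b': {H, K, L, M, N, P, S, T} → {H, N, P, R, S, T}.
Read 'b': {H, N, P, R, S, T} → {H, N, P, S, T}.
Read 'c': {H, N, P, S, T} → {K, L, P, R, S}.
Read 'b': {K, L, P, R, S} → {P, R, S}.
That set has 3 states.

3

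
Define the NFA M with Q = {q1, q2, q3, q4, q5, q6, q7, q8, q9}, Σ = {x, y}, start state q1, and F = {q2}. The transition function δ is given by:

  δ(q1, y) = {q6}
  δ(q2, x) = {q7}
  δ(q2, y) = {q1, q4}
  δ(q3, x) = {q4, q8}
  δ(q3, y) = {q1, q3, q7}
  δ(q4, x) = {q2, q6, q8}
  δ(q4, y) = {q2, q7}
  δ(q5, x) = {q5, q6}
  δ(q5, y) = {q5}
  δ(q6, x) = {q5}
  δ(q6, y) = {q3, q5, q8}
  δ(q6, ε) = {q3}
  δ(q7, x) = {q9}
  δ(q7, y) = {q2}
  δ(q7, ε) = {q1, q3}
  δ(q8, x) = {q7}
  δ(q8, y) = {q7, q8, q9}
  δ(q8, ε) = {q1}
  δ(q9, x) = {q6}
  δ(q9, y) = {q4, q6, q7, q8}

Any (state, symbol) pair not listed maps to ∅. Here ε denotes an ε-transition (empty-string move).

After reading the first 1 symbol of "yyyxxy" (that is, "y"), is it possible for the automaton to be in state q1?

No

Start in {q1}.
Read 'y': q1→{q6}; union {q6}; ε-closure = {q3, q6}.
State q1 is not in {q3, q6}.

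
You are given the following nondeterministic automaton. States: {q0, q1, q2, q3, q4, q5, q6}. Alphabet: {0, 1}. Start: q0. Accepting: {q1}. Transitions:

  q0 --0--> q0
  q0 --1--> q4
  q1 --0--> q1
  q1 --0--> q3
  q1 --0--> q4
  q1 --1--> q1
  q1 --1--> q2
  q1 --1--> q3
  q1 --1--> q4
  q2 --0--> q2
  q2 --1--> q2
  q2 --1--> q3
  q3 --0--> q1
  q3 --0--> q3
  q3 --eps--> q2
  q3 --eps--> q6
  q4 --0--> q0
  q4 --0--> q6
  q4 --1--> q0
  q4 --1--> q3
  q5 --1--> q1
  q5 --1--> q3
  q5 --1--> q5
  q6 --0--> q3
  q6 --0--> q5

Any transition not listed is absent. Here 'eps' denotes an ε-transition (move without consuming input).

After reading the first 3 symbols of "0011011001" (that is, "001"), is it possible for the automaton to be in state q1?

Start in {q0}.
Read '0': q0→{q0}; now {q0}.
Read '0': q0→{q0}; now {q0}.
Read '1': q0→{q4}; now {q4}.
State q1 is not in {q4}.

No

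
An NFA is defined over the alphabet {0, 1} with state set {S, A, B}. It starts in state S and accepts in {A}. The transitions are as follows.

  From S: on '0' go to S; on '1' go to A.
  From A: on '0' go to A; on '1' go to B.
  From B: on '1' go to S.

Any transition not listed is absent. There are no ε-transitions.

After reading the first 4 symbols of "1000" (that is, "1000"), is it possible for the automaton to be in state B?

No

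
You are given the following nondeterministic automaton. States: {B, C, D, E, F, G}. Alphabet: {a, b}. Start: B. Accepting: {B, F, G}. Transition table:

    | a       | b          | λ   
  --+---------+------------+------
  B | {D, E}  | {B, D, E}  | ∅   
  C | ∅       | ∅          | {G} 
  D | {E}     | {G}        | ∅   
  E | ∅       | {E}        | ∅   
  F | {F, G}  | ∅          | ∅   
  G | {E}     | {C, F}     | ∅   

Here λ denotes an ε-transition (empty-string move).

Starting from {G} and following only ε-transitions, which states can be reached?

{G}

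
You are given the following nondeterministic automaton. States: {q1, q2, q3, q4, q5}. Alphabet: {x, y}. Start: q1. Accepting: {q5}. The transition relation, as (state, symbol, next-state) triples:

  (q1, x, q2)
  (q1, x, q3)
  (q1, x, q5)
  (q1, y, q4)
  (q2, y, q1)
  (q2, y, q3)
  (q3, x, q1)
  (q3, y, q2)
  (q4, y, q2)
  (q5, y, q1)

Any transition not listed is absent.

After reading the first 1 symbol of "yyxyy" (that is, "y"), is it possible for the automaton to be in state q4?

Yes

Start in {q1}.
Read 'y': q1→{q4}; now {q4}.
State q4 is in {q4}.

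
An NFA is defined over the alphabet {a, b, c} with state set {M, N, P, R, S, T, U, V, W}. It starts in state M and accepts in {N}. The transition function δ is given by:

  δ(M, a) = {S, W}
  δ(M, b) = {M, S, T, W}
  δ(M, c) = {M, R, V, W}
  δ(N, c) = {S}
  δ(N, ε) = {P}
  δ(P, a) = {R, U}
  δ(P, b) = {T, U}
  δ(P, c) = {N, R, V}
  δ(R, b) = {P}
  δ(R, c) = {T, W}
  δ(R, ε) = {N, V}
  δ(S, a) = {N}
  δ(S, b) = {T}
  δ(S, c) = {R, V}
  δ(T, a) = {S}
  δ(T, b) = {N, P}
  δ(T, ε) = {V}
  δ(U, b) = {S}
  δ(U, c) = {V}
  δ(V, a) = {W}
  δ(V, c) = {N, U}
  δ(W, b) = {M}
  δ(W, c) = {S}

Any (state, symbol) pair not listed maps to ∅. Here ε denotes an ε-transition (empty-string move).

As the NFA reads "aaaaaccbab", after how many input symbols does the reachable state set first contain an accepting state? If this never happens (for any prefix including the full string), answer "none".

2

Start in {M}.
Read 'a': {M} → {S, W}.
Read 'a': {S, W} → {N, P}.
None of the earlier sets intersect F, but {N, P} does.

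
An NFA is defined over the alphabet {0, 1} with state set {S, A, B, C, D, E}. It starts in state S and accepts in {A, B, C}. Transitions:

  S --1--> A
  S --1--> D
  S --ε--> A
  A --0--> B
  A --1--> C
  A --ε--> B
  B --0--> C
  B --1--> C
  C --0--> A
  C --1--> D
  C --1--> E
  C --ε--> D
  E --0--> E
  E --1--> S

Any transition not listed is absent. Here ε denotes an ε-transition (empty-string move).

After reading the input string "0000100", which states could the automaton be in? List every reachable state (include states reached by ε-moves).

{B, C, D, E}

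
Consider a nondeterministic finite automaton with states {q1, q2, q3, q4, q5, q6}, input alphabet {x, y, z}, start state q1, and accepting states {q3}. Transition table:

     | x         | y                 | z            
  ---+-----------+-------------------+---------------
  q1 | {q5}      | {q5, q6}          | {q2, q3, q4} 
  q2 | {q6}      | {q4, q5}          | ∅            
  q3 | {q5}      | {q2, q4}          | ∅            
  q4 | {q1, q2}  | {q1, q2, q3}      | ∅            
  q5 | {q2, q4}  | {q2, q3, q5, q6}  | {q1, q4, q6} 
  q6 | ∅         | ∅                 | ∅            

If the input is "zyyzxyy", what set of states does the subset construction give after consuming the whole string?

{q1, q2, q3, q4, q5, q6}

Start in {q1}.
Read 'z': q1→{q2, q3, q4}; now {q2, q3, q4}.
Read 'y': q2→{q4, q5}, q3→{q2, q4}, q4→{q1, q2, q3}; now {q1, q2, q3, q4, q5}.
Read 'y': q1→{q5, q6}, q2→{q4, q5}, q3→{q2, q4}, q4→{q1, q2, q3}, q5→{q2, q3, q5, q6}; now {q1, q2, q3, q4, q5, q6}.
Read 'z': q1→{q2, q3, q4}, q2→∅, q3→∅, q4→∅, q5→{q1, q4, q6}, q6→∅; now {q1, q2, q3, q4, q6}.
Read 'x': q1→{q5}, q2→{q6}, q3→{q5}, q4→{q1, q2}, q6→∅; now {q1, q2, q5, q6}.
Read 'y': q1→{q5, q6}, q2→{q4, q5}, q5→{q2, q3, q5, q6}, q6→∅; now {q2, q3, q4, q5, q6}.
Read 'y': q2→{q4, q5}, q3→{q2, q4}, q4→{q1, q2, q3}, q5→{q2, q3, q5, q6}, q6→∅; now {q1, q2, q3, q4, q5, q6}.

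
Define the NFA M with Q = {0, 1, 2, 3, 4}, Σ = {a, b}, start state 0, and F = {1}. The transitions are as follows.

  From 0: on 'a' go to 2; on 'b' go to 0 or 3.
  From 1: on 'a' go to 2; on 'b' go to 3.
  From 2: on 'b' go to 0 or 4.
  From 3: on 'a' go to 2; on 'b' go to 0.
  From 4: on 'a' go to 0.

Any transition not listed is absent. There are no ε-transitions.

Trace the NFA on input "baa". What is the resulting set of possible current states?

∅

Start in {0}.
Read 'b': 0→{0, 3}; now {0, 3}.
Read 'a': 0→{2}, 3→{2}; now {2}.
Read 'a': 2→∅; now ∅.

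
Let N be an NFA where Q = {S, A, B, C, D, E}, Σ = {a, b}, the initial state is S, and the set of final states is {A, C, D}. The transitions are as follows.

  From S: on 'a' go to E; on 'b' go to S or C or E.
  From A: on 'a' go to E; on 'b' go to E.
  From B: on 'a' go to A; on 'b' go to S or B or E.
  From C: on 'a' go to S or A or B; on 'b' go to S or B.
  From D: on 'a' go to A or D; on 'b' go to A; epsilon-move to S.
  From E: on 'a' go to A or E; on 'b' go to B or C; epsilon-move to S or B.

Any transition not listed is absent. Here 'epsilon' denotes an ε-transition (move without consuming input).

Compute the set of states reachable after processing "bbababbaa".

Start in {S}.
Read 'b': {S} → {S, B, C, E}.
Read 'b': {S, B, C, E} → {S, B, C, E}.
Read 'a': {S, B, C, E} → {S, A, B, E}.
Read 'b': {S, A, B, E} → {S, B, C, E}.
Read 'a': {S, B, C, E} → {S, A, B, E}.
Read 'b': {S, A, B, E} → {S, B, C, E}.
Read 'b': {S, B, C, E} → {S, B, C, E}.
Read 'a': {S, B, C, E} → {S, A, B, E}.
Read 'a': {S, A, B, E} → {S, A, B, E}.

{S, A, B, E}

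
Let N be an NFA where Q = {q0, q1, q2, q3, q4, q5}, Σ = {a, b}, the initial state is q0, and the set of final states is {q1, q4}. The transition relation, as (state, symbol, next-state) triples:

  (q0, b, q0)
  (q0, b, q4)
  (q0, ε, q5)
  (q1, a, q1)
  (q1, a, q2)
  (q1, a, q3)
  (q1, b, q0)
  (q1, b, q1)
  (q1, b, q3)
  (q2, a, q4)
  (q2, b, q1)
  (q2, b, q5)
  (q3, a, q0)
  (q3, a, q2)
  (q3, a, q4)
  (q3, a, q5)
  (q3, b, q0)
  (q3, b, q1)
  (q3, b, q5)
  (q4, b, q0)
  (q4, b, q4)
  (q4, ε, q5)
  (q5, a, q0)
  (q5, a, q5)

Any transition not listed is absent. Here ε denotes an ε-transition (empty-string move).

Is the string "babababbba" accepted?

No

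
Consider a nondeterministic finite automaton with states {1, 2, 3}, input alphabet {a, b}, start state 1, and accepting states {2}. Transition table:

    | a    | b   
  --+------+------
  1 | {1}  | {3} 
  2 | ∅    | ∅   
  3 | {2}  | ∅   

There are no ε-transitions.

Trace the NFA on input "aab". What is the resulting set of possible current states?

{3}

Start in {1}.
Read 'a': {1} → {1}.
Read 'a': {1} → {1}.
Read 'b': {1} → {3}.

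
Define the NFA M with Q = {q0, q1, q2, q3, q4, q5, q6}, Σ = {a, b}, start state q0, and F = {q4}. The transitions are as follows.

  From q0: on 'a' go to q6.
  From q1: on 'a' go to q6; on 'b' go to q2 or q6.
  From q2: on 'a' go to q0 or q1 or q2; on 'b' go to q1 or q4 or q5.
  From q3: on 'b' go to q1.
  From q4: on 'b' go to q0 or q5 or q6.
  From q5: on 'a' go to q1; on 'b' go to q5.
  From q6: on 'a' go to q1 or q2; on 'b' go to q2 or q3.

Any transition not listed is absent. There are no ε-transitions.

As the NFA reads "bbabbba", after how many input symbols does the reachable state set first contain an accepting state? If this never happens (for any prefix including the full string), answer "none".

none

Start in {q0}.
Read 'b': q0→∅; now ∅.
The set is empty and remains empty for the remaining 6 symbols.
No reachable set along the way intersects F.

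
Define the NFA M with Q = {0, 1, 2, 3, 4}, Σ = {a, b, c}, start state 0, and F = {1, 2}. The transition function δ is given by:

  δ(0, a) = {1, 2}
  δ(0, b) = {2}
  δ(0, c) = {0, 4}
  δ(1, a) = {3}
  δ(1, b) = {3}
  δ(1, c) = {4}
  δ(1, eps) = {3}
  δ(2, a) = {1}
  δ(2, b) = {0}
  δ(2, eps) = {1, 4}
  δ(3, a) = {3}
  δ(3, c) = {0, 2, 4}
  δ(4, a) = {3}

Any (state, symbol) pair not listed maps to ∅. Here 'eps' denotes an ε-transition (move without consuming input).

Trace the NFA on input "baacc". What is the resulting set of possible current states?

Start in {0}.
Read 'b': {0} → {1, 2, 3, 4}.
Read 'a': {1, 2, 3, 4} → {1, 3}.
Read 'a': {1, 3} → {3}.
Read 'c': {3} → {0, 1, 2, 3, 4}.
Read 'c': {0, 1, 2, 3, 4} → {0, 1, 2, 3, 4}.

{0, 1, 2, 3, 4}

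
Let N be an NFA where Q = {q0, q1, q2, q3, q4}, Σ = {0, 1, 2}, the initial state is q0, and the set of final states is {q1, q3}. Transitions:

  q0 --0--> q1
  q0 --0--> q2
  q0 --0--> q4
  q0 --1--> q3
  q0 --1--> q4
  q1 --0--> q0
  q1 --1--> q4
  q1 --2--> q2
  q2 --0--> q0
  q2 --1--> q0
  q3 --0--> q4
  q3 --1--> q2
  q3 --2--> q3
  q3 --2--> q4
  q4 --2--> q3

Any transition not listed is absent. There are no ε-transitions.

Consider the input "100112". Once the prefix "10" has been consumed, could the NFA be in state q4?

Start in {q0}.
Read '1': q0→{q3, q4}; now {q3, q4}.
Read '0': q3→{q4}, q4→∅; now {q4}.
State q4 is in {q4}.

Yes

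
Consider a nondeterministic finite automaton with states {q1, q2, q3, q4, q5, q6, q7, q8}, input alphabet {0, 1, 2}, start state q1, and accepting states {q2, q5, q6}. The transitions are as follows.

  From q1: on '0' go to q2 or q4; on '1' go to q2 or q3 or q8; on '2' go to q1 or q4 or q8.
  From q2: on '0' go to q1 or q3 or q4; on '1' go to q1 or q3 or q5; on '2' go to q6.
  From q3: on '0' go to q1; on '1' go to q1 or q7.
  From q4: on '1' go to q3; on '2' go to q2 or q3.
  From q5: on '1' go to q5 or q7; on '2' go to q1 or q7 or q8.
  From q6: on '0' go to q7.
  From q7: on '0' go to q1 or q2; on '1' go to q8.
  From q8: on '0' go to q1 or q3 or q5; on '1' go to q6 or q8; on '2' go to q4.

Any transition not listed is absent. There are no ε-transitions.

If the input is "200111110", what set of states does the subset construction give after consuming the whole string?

{q1, q2, q3, q4, q5, q7}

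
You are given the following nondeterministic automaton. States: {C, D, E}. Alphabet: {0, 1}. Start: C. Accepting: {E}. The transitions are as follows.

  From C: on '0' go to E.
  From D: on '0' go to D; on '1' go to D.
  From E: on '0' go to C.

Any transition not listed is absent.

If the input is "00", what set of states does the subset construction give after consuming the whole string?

{C}

Start in {C}.
Read '0': C→{E}; now {E}.
Read '0': E→{C}; now {C}.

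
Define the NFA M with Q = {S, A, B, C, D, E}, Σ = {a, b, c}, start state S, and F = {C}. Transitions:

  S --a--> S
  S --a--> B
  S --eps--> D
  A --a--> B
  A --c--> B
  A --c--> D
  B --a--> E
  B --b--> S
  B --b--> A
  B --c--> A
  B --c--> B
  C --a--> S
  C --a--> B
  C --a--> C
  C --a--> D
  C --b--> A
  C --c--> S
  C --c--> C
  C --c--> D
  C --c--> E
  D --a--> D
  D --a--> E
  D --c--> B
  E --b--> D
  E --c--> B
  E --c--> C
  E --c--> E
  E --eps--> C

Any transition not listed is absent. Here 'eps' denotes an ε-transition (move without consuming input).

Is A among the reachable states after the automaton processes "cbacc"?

Yes

Start: ε-closure({S}) = {S, D}.
Read 'c': {S, D} → {B}.
Read 'b': {B} → {S, A, D}.
Read 'a': {S, A, D} → {S, B, C, D, E}.
Read 'c': {S, B, C, D, E} → {S, A, B, C, D, E}.
Read 'c': {S, A, B, C, D, E} → {S, A, B, C, D, E}.
State A is in {S, A, B, C, D, E}.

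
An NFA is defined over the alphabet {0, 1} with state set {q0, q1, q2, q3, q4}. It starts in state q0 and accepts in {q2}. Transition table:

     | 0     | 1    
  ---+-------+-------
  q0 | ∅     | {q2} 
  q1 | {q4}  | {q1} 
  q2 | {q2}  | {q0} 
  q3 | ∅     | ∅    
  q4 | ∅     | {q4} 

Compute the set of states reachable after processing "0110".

Start in {q0}.
Read '0': {q0} → ∅.
The set is empty and remains empty for the remaining 3 symbols.

∅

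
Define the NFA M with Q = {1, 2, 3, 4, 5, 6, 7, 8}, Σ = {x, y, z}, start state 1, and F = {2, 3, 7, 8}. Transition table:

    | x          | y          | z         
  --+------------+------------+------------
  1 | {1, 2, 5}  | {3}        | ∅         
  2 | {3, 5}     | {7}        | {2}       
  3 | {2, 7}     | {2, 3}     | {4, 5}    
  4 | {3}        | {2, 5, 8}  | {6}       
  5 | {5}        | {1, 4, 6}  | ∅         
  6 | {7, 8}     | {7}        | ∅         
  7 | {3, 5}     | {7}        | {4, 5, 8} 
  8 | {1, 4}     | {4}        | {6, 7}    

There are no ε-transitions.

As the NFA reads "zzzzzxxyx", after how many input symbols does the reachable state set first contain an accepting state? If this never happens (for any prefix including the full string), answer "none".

Start in {1}.
Read 'z': 1→∅; now ∅.
The set is empty and remains empty for the remaining 8 symbols.
No reachable set along the way intersects F.

none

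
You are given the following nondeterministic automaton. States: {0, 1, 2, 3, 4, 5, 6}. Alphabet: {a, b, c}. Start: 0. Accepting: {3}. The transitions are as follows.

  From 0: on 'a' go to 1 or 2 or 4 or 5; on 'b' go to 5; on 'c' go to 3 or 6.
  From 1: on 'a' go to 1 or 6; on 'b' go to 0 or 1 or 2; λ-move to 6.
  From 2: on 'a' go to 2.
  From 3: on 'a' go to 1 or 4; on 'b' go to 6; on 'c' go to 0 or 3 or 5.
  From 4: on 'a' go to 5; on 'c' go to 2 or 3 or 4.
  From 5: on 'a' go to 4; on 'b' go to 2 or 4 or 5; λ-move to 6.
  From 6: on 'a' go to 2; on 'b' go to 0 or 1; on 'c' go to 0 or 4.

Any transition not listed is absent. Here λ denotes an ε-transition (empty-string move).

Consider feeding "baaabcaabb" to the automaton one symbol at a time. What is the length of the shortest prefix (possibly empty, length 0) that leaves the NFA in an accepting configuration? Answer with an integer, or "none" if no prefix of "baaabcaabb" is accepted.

Start in {0}.
Read 'b': 0→{5}; union {5}; ε-closure = {5, 6}.
Read 'a': 5→{4}, 6→{2}; now {2, 4}.
Read 'a': 2→{2}, 4→{5}; union {2, 5}; ε-closure = {2, 5, 6}.
Read 'a': 2→{2}, 5→{4}, 6→{2}; now {2, 4}.
Read 'b': 2→∅, 4→∅; now ∅.
The set is empty and remains empty for the remaining 5 symbols.
No reachable set along the way intersects F.

none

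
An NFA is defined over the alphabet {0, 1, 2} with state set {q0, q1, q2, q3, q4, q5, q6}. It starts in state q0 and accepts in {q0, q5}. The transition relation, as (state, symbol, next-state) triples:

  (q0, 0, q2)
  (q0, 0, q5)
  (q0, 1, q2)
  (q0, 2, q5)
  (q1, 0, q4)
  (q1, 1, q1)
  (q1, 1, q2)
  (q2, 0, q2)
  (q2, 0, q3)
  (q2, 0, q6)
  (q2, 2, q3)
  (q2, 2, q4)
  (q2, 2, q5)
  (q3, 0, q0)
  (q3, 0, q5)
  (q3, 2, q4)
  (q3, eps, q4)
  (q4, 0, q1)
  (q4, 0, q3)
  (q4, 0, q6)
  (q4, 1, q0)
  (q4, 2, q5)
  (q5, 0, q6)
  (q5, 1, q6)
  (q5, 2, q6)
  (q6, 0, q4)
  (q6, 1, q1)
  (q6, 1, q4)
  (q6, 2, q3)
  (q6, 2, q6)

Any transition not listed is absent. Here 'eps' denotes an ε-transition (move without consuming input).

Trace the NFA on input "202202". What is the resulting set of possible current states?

{q3, q4, q5, q6}

Start in {q0}.
Read '2': {q0} → {q5}.
Read '0': {q5} → {q6}.
Read '2': {q6} → {q3, q4, q6}.
Read '2': {q3, q4, q6} → {q3, q4, q5, q6}.
Read '0': {q3, q4, q5, q6} → {q0, q1, q3, q4, q5, q6}.
Read '2': {q0, q1, q3, q4, q5, q6} → {q3, q4, q5, q6}.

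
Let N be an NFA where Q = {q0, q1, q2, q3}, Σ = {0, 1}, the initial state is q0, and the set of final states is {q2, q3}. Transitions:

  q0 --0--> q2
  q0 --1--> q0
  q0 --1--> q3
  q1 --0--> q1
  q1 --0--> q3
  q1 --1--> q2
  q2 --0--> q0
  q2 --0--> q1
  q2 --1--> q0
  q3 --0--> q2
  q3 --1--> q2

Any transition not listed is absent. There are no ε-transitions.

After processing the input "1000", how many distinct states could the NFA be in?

3

Start in {q0}.
Read '1': q0→{q0, q3}; now {q0, q3}.
Read '0': q0→{q2}, q3→{q2}; now {q2}.
Read '0': q2→{q0, q1}; now {q0, q1}.
Read '0': q0→{q2}, q1→{q1, q3}; now {q1, q2, q3}.
That set has 3 states.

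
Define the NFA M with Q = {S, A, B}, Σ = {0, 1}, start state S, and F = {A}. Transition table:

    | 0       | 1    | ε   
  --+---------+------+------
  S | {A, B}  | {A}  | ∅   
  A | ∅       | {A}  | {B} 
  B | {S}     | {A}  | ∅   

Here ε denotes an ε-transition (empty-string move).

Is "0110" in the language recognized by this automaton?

Start in {S}.
Read '0': {S} → {A, B}.
Read '1': {A, B} → {A, B}.
Read '1': {A, B} → {A, B}.
Read '0': {A, B} → {S}.
The final set {S} contains no accepting state.

No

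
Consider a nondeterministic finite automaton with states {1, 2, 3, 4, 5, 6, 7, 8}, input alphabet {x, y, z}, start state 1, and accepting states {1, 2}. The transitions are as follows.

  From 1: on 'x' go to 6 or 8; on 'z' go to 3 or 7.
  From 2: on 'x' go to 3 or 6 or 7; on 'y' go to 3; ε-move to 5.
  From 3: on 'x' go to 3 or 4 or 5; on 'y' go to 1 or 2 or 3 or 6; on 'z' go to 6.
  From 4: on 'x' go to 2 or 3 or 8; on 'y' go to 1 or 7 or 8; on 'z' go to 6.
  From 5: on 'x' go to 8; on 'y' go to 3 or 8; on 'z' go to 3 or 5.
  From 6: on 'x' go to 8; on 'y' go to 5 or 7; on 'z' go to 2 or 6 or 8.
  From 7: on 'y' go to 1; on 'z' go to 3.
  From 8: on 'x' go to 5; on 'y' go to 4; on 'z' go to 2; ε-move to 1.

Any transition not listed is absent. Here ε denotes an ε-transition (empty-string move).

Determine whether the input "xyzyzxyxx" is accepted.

Yes

Start in {1}.
Read 'x': 1→{6, 8}; union {6, 8}; ε-closure = {1, 6, 8}.
Read 'y': 1→∅, 6→{5, 7}, 8→{4}; now {4, 5, 7}.
Read 'z': 4→{6}, 5→{3, 5}, 7→{3}; now {3, 5, 6}.
Read 'y': 3→{1, 2, 3, 6}, 5→{3, 8}, 6→{5, 7}; now {1, 2, 3, 5, 6, 7, 8}.
Read 'z': 1→{3, 7}, 2→∅, 3→{6}, 5→{3, 5}, 6→{2, 6, 8}, 7→{3}, 8→{2}; union {2, 3, 5, 6, 7, 8}; ε-closure = {1, 2, 3, 5, 6, 7, 8}.
Read 'x': 1→{6, 8}, 2→{3, 6, 7}, 3→{3, 4, 5}, 5→{8}, 6→{8}, 7→∅, 8→{5}; union {3, 4, 5, 6, 7, 8}; ε-closure = {1, 3, 4, 5, 6, 7, 8}.
Read 'y': 1→∅, 3→{1, 2, 3, 6}, 4→{1, 7, 8}, 5→{3, 8}, 6→{5, 7}, 7→{1}, 8→{4}; now {1, 2, 3, 4, 5, 6, 7, 8}.
Read 'x': 1→{6, 8}, 2→{3, 6, 7}, 3→{3, 4, 5}, 4→{2, 3, 8}, 5→{8}, 6→{8}, 7→∅, 8→{5}; union {2, 3, 4, 5, 6, 7, 8}; ε-closure = {1, 2, 3, 4, 5, 6, 7, 8}.
Read 'x': 1→{6, 8}, 2→{3, 6, 7}, 3→{3, 4, 5}, 4→{2, 3, 8}, 5→{8}, 6→{8}, 7→∅, 8→{5}; union {2, 3, 4, 5, 6, 7, 8}; ε-closure = {1, 2, 3, 4, 5, 6, 7, 8}.
The final set {1, 2, 3, 4, 5, 6, 7, 8} contains the accepting states 1, 2.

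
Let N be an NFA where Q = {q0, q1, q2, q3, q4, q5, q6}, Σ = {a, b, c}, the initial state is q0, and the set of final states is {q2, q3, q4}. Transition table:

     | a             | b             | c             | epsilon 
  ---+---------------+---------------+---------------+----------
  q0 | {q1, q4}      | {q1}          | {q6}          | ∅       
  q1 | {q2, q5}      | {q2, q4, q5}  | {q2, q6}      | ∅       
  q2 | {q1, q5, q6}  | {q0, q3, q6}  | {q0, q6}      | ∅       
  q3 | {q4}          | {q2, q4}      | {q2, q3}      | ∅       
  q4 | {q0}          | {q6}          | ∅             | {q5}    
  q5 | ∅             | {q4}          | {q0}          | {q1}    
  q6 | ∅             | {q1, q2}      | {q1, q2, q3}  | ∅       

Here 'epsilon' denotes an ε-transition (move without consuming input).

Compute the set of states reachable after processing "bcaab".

{q0, q1, q2, q3, q4, q5, q6}

Start in {q0}.
Read 'b': q0→{q1}; now {q1}.
Read 'c': q1→{q2, q6}; now {q2, q6}.
Read 'a': q2→{q1, q5, q6}, q6→∅; now {q1, q5, q6}.
Read 'a': q1→{q2, q5}, q5→∅, q6→∅; union {q2, q5}; ε-closure = {q1, q2, q5}.
Read 'b': q1→{q2, q4, q5}, q2→{q0, q3, q6}, q5→{q4}; union {q0, q2, q3, q4, q5, q6}; ε-closure = {q0, q1, q2, q3, q4, q5, q6}.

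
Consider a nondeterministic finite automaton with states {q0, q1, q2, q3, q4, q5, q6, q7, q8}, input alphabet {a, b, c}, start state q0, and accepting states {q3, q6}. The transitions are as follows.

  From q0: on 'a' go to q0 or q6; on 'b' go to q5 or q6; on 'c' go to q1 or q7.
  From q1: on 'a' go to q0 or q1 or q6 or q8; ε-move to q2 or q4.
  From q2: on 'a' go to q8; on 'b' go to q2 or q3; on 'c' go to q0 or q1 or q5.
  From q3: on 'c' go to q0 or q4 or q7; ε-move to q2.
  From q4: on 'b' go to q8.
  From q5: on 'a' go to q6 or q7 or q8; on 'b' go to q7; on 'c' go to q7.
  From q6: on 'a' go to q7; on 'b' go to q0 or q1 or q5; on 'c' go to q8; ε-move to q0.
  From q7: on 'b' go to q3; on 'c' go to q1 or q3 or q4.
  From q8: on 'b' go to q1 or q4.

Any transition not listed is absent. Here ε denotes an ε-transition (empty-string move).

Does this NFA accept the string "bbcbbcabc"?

Start in {q0}.
Read 'b': {q0} → {q0, q5, q6}.
Read 'b': {q0, q5, q6} → {q0, q1, q2, q4, q5, q6, q7}.
Read 'c': {q0, q1, q2, q4, q5, q6, q7} → {q0, q1, q2, q3, q4, q5, q7, q8}.
Read 'b': {q0, q1, q2, q3, q4, q5, q7, q8} → {q0, q1, q2, q3, q4, q5, q6, q7, q8}.
Read 'b': {q0, q1, q2, q3, q4, q5, q6, q7, q8} → {q0, q1, q2, q3, q4, q5, q6, q7, q8}.
Read 'c': {q0, q1, q2, q3, q4, q5, q6, q7, q8} → {q0, q1, q2, q3, q4, q5, q7, q8}.
Read 'a': {q0, q1, q2, q3, q4, q5, q7, q8} → {q0, q1, q2, q4, q6, q7, q8}.
Read 'b': {q0, q1, q2, q4, q6, q7, q8} → {q0, q1, q2, q3, q4, q5, q6, q8}.
Read 'c': {q0, q1, q2, q3, q4, q5, q6, q8} → {q0, q1, q2, q4, q5, q7, q8}.
The final set {q0, q1, q2, q4, q5, q7, q8} contains no accepting state.

No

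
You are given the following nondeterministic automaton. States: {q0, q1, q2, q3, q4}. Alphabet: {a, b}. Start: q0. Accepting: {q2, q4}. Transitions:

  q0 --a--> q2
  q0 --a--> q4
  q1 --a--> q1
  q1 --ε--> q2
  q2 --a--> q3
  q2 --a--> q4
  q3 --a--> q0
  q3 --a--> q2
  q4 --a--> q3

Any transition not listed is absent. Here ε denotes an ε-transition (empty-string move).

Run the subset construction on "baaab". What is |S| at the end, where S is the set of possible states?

0

Start in {q0}.
Read 'b': q0→∅; now ∅.
The set is empty and remains empty for the remaining 4 symbols.
That set has 0 states.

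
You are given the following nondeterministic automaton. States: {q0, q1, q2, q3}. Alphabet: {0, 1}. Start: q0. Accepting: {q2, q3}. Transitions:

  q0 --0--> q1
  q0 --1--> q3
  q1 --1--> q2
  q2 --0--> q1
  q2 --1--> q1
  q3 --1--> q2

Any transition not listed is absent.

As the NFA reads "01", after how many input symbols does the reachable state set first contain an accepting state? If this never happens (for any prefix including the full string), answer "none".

Start in {q0}.
Read '0': q0→{q1}; now {q1}.
Read '1': q1→{q2}; now {q2}.
None of the earlier sets intersect F, but {q2} does.

2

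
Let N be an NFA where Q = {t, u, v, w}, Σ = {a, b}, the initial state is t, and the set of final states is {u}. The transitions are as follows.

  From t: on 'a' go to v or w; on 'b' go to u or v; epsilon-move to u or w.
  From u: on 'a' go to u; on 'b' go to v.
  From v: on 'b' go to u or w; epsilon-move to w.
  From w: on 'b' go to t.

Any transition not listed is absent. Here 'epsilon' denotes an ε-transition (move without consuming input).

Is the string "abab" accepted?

Yes

Start: ε-closure({t}) = {t, u, w}.
Read 'a': t→{v, w}, u→{u}, w→∅; now {u, v, w}.
Read 'b': u→{v}, v→{u, w}, w→{t}; now {t, u, v, w}.
Read 'a': t→{v, w}, u→{u}, v→∅, w→∅; now {u, v, w}.
Read 'b': u→{v}, v→{u, w}, w→{t}; now {t, u, v, w}.
The final set {t, u, v, w} contains the accepting state u.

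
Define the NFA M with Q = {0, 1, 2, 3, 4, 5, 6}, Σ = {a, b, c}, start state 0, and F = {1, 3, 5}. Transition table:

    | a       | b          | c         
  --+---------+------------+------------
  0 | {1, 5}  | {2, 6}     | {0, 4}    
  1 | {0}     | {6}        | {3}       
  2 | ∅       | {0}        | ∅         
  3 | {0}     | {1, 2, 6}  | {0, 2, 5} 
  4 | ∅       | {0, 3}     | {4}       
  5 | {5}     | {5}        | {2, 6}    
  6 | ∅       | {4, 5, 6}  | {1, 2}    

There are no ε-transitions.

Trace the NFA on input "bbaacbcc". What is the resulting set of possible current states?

Start in {0}.
Read 'b': {0} → {2, 6}.
Read 'b': {2, 6} → {0, 4, 5, 6}.
Read 'a': {0, 4, 5, 6} → {1, 5}.
Read 'a': {1, 5} → {0, 5}.
Read 'c': {0, 5} → {0, 2, 4, 6}.
Read 'b': {0, 2, 4, 6} → {0, 2, 3, 4, 5, 6}.
Read 'c': {0, 2, 3, 4, 5, 6} → {0, 1, 2, 4, 5, 6}.
Read 'c': {0, 1, 2, 4, 5, 6} → {0, 1, 2, 3, 4, 6}.

{0, 1, 2, 3, 4, 6}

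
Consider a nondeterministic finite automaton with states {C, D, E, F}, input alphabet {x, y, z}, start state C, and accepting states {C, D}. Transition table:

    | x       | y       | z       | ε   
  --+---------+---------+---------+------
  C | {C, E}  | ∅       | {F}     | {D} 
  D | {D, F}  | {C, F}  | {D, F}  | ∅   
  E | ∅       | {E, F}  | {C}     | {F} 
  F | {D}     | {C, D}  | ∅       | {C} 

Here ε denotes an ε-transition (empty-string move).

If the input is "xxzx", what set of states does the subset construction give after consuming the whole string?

{C, D, E, F}

Start: ε-closure({C}) = {C, D}.
Read 'x': C→{C, E}, D→{D, F}; now {C, D, E, F}.
Read 'x': C→{C, E}, D→{D, F}, E→∅, F→{D}; now {C, D, E, F}.
Read 'z': C→{F}, D→{D, F}, E→{C}, F→∅; now {C, D, F}.
Read 'x': C→{C, E}, D→{D, F}, F→{D}; now {C, D, E, F}.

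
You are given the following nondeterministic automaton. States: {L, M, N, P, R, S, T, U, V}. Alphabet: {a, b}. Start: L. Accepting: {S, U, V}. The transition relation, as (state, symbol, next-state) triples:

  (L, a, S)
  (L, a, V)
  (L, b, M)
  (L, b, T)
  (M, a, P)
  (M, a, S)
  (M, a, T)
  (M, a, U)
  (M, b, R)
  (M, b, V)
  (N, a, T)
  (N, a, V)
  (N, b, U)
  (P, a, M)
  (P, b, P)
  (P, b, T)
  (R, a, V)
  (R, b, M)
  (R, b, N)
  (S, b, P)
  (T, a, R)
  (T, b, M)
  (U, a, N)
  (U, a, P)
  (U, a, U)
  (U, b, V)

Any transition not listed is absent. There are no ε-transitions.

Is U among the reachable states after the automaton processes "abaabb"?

No

Start in {L}.
Read 'a': L→{S, V}; now {S, V}.
Read 'b': S→{P}, V→∅; now {P}.
Read 'a': P→{M}; now {M}.
Read 'a': M→{P, S, T, U}; now {P, S, T, U}.
Read 'b': P→{P, T}, S→{P}, T→{M}, U→{V}; now {M, P, T, V}.
Read 'b': M→{R, V}, P→{P, T}, T→{M}, V→∅; now {M, P, R, T, V}.
State U is not in {M, P, R, T, V}.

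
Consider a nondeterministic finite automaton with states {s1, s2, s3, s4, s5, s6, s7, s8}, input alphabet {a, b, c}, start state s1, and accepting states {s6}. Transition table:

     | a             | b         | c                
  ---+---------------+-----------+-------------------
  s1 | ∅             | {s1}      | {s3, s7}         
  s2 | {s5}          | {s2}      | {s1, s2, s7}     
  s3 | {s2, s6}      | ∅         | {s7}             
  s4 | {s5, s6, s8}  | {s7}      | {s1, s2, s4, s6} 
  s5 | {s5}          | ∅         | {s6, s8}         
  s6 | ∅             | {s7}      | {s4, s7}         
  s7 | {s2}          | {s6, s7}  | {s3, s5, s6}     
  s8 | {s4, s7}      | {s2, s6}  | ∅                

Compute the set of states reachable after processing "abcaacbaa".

Start in {s1}.
Read 'a': s1→∅; now ∅.
The set is empty and remains empty for the remaining 8 symbols.

∅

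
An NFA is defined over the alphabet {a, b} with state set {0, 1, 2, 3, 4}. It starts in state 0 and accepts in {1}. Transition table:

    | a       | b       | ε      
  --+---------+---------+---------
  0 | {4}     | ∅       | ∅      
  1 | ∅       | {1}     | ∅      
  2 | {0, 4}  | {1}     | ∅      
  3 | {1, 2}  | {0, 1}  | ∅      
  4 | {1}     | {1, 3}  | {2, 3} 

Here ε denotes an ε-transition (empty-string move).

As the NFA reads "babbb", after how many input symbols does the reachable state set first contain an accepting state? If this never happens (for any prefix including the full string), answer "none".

Start in {0}.
Read 'b': 0→∅; now ∅.
The set is empty and remains empty for the remaining 4 symbols.
No reachable set along the way intersects F.

none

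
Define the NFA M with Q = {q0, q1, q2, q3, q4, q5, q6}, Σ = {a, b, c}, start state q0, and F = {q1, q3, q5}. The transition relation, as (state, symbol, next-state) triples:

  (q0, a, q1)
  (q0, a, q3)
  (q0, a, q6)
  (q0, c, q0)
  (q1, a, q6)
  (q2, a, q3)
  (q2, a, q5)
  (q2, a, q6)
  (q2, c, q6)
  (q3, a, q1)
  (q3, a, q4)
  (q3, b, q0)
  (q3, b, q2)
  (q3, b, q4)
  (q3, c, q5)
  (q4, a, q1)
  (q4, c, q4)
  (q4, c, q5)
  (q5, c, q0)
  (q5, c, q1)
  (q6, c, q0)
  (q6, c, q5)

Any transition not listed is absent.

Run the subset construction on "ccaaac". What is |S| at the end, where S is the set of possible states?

Start in {q0}.
Read 'c': q0→{q0}; now {q0}.
Read 'c': q0→{q0}; now {q0}.
Read 'a': q0→{q1, q3, q6}; now {q1, q3, q6}.
Read 'a': q1→{q6}, q3→{q1, q4}, q6→∅; now {q1, q4, q6}.
Read 'a': q1→{q6}, q4→{q1}, q6→∅; now {q1, q6}.
Read 'c': q1→∅, q6→{q0, q5}; now {q0, q5}.
That set has 2 states.

2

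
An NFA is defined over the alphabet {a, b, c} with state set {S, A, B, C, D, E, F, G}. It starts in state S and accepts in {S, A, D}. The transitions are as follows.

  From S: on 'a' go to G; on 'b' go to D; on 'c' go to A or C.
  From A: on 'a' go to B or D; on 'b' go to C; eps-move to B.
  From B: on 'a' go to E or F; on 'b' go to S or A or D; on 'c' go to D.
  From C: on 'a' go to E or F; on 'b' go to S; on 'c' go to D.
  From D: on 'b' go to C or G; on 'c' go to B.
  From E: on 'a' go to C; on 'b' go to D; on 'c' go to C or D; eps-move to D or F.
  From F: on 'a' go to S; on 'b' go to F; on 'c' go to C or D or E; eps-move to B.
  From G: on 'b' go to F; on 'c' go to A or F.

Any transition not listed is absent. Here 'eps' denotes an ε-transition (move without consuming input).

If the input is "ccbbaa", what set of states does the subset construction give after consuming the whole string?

{S, B, C, D, E, F, G}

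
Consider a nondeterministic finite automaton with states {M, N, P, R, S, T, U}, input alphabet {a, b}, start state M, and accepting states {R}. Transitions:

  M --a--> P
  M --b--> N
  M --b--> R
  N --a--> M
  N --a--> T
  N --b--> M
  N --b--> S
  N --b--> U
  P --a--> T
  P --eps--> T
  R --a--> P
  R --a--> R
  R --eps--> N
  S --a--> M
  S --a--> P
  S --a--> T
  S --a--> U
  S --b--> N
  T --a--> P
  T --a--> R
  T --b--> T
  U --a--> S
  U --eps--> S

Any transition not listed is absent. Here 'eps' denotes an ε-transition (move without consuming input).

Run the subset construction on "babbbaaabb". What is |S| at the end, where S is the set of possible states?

Start in {M}.
Read 'b': {M} → {N, R}.
Read 'a': {N, R} → {M, N, P, R, T}.
Read 'b': {M, N, P, R, T} → {M, N, R, S, T, U}.
Read 'b': {M, N, R, S, T, U} → {M, N, R, S, T, U}.
Read 'b': {M, N, R, S, T, U} → {M, N, R, S, T, U}.
Read 'a': {M, N, R, S, T, U} → {M, N, P, R, S, T, U}.
Read 'a': {M, N, P, R, S, T, U} → {M, N, P, R, S, T, U}.
Read 'a': {M, N, P, R, S, T, U} → {M, N, P, R, S, T, U}.
Read 'b': {M, N, P, R, S, T, U} → {M, N, R, S, T, U}.
Read 'b': {M, N, R, S, T, U} → {M, N, R, S, T, U}.
That set has 6 states.

6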